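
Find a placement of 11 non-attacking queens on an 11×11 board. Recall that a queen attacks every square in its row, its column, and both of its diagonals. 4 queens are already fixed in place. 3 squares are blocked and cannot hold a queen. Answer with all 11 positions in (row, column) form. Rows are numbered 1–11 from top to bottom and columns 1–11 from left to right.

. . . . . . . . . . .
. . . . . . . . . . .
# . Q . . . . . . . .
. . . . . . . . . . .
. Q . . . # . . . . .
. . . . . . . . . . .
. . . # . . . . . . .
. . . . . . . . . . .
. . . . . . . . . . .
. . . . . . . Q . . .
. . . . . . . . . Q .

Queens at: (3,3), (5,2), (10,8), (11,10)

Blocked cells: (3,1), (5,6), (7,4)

Row 1: attacked by (3,3)→{1,3,5}; (5,2)→{2,6}; (10,8)→{8}; (11,10)→{10}. Safe: 4, 7, 9, 11. Place at column 4.
Row 2: attacked by (1,4)→{3,4,5}; (3,3)→{2,3,4}; (5,2)→{2,5}; (10,8)→{8}; (11,10)→{1,10}. Safe: 6, 7, 9, 11. Place at column 6.
Row 4: attacked by (1,4)→{1,4,7}; (2,6)→{4,6,8}; (3,3)→{2,3,4}; (5,2)→{1,2,3}; (10,8)→{2,8}; (11,10)→{3,10}. Safe: 5, 9, 11. Place at column 11.
Row 6: attacked by (1,4)→{4,9}; (2,6)→{2,6,10}; (3,3)→{3,6}; (4,11)→{9,11}; (5,2)→{1,2,3}; (10,8)→{4,8}; (11,10)→{5,10}. Safe: 7. Place at column 7.
Row 7: attacked by (1,4)→{4,10}; (2,6)→{1,6,11}; (3,3)→{3,7}; (4,11)→{8,11}; (5,2)→{2,4}; (6,7)→{6,7,8}; (10,8)→{5,8,11}; (11,10)→{6,10}. Blocked: 4. Safe: 9. Place at column 9.
Row 8: attacked by (1,4)→{4,11}; (2,6)→{6}; (3,3)→{3,8}; (4,11)→{7,11}; (5,2)→{2,5}; (6,7)→{5,7,9}; (7,9)→{8,9,10}; (10,8)→{6,8,10}; (11,10)→{7,10}. Safe: 1. Place at column 1.
Row 9: attacked by (1,4)→{4}; (2,6)→{6}; (3,3)→{3,9}; (4,11)→{6,11}; (5,2)→{2,6}; (6,7)→{4,7,10}; (7,9)→{7,9,11}; (8,1)→{1,2}; (10,8)→{7,8,9}; (11,10)→{8,10}. Safe: 5. Place at column 5.
Columns [4, 6, 3, 11, 2, 7, 9, 1, 5, 8, 10], r−c [-3, -4, 0, -7, 3, -1, -2, 7, 4, 2, 1], r+c [5, 8, 6, 15, 7, 13, 16, 9, 14, 18, 21] are all distinct, so no two queens attack.

(1,4) (2,6) (3,3) (4,11) (5,2) (6,7) (7,9) (8,1) (9,5) (10,8) (11,10)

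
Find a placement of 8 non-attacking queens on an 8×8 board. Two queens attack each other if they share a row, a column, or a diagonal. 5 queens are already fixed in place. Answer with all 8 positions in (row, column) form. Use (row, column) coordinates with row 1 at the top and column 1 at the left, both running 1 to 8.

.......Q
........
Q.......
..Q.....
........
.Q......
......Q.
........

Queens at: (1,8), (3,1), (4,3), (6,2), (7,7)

(1,8) (2,4) (3,1) (4,3) (5,6) (6,2) (7,7) (8,5)

Row 2: attacked by (1,8)→{7,8}; (3,1)→{1,2}; (4,3)→{1,3,5}; (6,2)→{2,6}; (7,7)→{2,7}. Safe: 4. Place at column 4.
Row 5: attacked by (1,8)→{4,8}; (2,4)→{1,4,7}; (3,1)→{1,3}; (4,3)→{2,3,4}; (6,2)→{1,2,3}; (7,7)→{5,7}. Safe: 6. Place at column 6.
Row 8: attacked by (1,8)→{1,8}; (2,4)→{4}; (3,1)→{1,6}; (4,3)→{3,7}; (5,6)→{3,6}; (6,2)→{2,4}; (7,7)→{6,7,8}. Safe: 5. Place at column 5.
Columns [8, 4, 1, 3, 6, 2, 7, 5], r−c [-7, -2, 2, 1, -1, 4, 0, 3], r+c [9, 6, 4, 7, 11, 8, 14, 13] are all distinct, so no two queens attack.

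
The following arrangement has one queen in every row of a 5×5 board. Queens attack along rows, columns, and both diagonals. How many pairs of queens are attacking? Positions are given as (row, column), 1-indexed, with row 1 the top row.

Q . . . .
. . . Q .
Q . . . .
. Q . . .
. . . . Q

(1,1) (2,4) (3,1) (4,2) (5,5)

4

Same column: (1,1)–(3,1) (column 1).
Same diagonal: (1,1)–(5,5) (|1−5| = |1−5| = 4); (2,4)–(4,2) (|2−4| = |4−2| = 2); (3,1)–(4,2) (|3−4| = |1−2| = 1).
Total attacking pairs: 4.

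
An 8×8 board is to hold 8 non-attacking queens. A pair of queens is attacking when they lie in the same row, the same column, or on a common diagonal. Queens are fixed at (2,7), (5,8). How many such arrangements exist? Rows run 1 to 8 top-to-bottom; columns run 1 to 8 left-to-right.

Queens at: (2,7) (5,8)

Branch on row 1: col 1 → 1; col 2 → 1; col 3 → 0; col 5 → 2.
Sum: 1 + 1 + 0 + 2 = 4.

4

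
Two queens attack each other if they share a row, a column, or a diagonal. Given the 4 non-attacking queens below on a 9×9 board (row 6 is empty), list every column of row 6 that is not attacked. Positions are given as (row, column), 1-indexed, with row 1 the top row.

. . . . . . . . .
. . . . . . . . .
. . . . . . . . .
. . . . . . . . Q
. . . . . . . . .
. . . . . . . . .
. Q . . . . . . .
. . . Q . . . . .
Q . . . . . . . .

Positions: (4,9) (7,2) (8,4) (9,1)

columns 5, 8

(4,9) attacks row 6 at column 9 and diagonals 7.
(7,2) attacks row 6 at column 2 and diagonals 1, 3.
(8,4) attacks row 6 at column 4 and diagonals 2, 6.
(9,1) attacks row 6 at column 1 and diagonals 4.
Attacked columns: {1, 2, 3, 4, 6, 7, 9}. Safe: {5, 8}.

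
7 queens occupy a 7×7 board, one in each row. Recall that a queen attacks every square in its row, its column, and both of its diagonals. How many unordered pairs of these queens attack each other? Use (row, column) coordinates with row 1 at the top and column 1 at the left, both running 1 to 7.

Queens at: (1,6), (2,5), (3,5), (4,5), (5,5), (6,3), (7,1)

Same column: (2,5)–(3,5) (column 5); (2,5)–(4,5) (column 5); (2,5)–(5,5) (column 5); (3,5)–(4,5) (column 5); (3,5)–(5,5) (column 5); (4,5)–(5,5) (column 5).
Same diagonal: (1,6)–(2,5) (|1−2| = |6−5| = 1); (3,5)–(7,1) (|3−7| = |5−1| = 4); (4,5)–(6,3) (|4−6| = |5−3| = 2).
Total attacking pairs: 9.

9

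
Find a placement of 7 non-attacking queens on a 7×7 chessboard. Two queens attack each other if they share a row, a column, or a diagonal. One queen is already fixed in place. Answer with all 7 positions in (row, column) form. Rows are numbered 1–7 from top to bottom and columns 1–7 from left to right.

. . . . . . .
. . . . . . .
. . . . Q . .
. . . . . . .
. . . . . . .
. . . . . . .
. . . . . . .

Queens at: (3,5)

(1,6) (2,3) (3,5) (4,7) (5,1) (6,4) (7,2)

Row 1: attacked by (3,5)→{3,5,7}. Safe: 1, 2, 4, 6. Place at column 6.
Row 2: attacked by (1,6)→{5,6,7}; (3,5)→{4,5,6}. Safe: 1, 2, 3. Place at column 3.
Row 4: attacked by (1,6)→{3,6}; (2,3)→{1,3,5}; (3,5)→{4,5,6}. Safe: 2, 7. Place at column 7.
Row 5: attacked by (1,6)→{2,6}; (2,3)→{3,6}; (3,5)→{3,5,7}; (4,7)→{6,7}. Safe: 1, 4. Place at column 1.
Row 6: attacked by (1,6)→{1,6}; (2,3)→{3,7}; (3,5)→{2,5}; (4,7)→{5,7}; (5,1)→{1,2}. Safe: 4. Place at column 4.
Row 7: attacked by (1,6)→{6}; (2,3)→{3}; (3,5)→{1,5}; (4,7)→{4,7}; (5,1)→{1,3}; (6,4)→{3,4,5}. Safe: 2. Place at column 2.
Columns [6, 3, 5, 7, 1, 4, 2], r−c [-5, -1, -2, -3, 4, 2, 5], r+c [7, 5, 8, 11, 6, 10, 9] are all distinct, so no two queens attack.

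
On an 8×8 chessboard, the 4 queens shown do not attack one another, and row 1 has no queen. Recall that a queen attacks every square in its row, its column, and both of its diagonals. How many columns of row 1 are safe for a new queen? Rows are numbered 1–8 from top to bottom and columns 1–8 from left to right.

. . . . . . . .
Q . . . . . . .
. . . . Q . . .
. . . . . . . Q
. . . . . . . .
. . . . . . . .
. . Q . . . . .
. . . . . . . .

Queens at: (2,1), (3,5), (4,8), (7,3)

(2,1) attacks row 1 at column 1 and diagonals 2.
(3,5) attacks row 1 at column 5 and diagonals 3, 7.
(4,8) attacks row 1 at column 8 and diagonals 5.
(7,3) attacks row 1 at column 3.
Attacked columns: {1, 2, 3, 5, 7, 8}. Safe: {4, 6}.

2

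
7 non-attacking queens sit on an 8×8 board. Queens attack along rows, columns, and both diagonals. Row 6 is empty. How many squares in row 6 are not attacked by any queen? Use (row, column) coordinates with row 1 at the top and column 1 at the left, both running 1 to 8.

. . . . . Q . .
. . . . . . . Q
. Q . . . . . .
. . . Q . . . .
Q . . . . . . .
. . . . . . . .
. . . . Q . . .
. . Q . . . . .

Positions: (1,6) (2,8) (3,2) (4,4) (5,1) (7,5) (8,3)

1

(1,6) attacks row 6 at column 6 and diagonals 1.
(2,8) attacks row 6 at column 8 and diagonals 4.
(3,2) attacks row 6 at column 2 and diagonals 5.
(4,4) attacks row 6 at column 4 and diagonals 2, 6.
(5,1) attacks row 6 at column 1 and diagonals 2.
(7,5) attacks row 6 at column 5 and diagonals 4, 6.
(8,3) attacks row 6 at column 3 and diagonals 1, 5.
Attacked columns: {1, 2, 3, 4, 5, 6, 8}. Safe: {7}.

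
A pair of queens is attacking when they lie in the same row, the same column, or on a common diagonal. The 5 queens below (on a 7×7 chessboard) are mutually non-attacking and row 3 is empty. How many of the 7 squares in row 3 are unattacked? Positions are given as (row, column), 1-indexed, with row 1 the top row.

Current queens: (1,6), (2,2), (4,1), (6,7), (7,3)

(1,6) attacks row 3 at column 6 and diagonals 4.
(2,2) attacks row 3 at column 2 and diagonals 1, 3.
(4,1) attacks row 3 at column 1 and diagonals 2.
(6,7) attacks row 3 at column 7 and diagonals 4.
(7,3) attacks row 3 at column 3 and diagonals 7.
Attacked columns: {1, 2, 3, 4, 6, 7}. Safe: {5}.

1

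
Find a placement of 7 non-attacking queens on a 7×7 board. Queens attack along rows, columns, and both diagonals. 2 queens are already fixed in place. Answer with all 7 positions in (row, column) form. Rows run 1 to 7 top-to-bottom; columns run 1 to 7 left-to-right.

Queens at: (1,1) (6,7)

Row 2: attacked by (1,1)→{1,2}; (6,7)→{3,7}. Safe: 4, 5, 6. Place at column 5.
Row 3: attacked by (1,1)→{1,3}; (2,5)→{4,5,6}; (6,7)→{4,7}. Safe: 2. Place at column 2.
Row 4: attacked by (1,1)→{1,4}; (2,5)→{3,5,7}; (3,2)→{1,2,3}; (6,7)→{5,7}. Safe: 6. Place at column 6.
Row 5: attacked by (1,1)→{1,5}; (2,5)→{2,5}; (3,2)→{2,4}; (4,6)→{5,6,7}; (6,7)→{6,7}. Safe: 3. Place at column 3.
Row 7: attacked by (1,1)→{1,7}; (2,5)→{5}; (3,2)→{2,6}; (4,6)→{3,6}; (5,3)→{1,3,5}; (6,7)→{6,7}. Safe: 4. Place at column 4.
Columns [1, 5, 2, 6, 3, 7, 4], r−c [0, -3, 1, -2, 2, -1, 3], r+c [2, 7, 5, 10, 8, 13, 11] are all distinct, so no two queens attack.

(1,1) (2,5) (3,2) (4,6) (5,3) (6,7) (7,4)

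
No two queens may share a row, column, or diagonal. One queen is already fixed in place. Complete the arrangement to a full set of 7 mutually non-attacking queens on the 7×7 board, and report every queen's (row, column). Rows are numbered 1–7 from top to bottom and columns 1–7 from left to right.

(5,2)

Row 1: attacked by (5,2)→{2,6}. Safe: 1, 3, 4, 5, 7. Place at column 4.
Row 2: attacked by (1,4)→{3,4,5}; (5,2)→{2,5}. Safe: 1, 6, 7. Place at column 1.
Row 3: attacked by (1,4)→{2,4,6}; (2,1)→{1,2}; (5,2)→{2,4}. Safe: 3, 5, 7. Place at column 3.
Row 4: attacked by (1,4)→{1,4,7}; (2,1)→{1,3}; (3,3)→{2,3,4}; (5,2)→{1,2,3}. Safe: 5, 6. Place at column 6.
Row 6: attacked by (1,4)→{4}; (2,1)→{1,5}; (3,3)→{3,6}; (4,6)→{4,6}; (5,2)→{1,2,3}. Safe: 7. Place at column 7.
Row 7: attacked by (1,4)→{4}; (2,1)→{1,6}; (3,3)→{3,7}; (4,6)→{3,6}; (5,2)→{2,4}; (6,7)→{6,7}. Safe: 5. Place at column 5.
Columns [4, 1, 3, 6, 2, 7, 5], r−c [-3, 1, 0, -2, 3, -1, 2], r+c [5, 3, 6, 10, 7, 13, 12] are all distinct, so no two queens attack.

(1,4) (2,1) (3,3) (4,6) (5,2) (6,7) (7,5)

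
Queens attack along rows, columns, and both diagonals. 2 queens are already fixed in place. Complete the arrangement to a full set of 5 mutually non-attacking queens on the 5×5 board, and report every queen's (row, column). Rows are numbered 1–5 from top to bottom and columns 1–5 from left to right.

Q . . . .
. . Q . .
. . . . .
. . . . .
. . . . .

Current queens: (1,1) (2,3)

Row 3: attacked by (1,1)→{1,3}; (2,3)→{2,3,4}. Safe: 5. Place at column 5.
Row 4: attacked by (1,1)→{1,4}; (2,3)→{1,3,5}; (3,5)→{4,5}. Safe: 2. Place at column 2.
Row 5: attacked by (1,1)→{1,5}; (2,3)→{3}; (3,5)→{3,5}; (4,2)→{1,2,3}. Safe: 4. Place at column 4.
Columns [1, 3, 5, 2, 4], r−c [0, -1, -2, 2, 1], r+c [2, 5, 8, 6, 9] are all distinct, so no two queens attack.

(1,1) (2,3) (3,5) (4,2) (5,4)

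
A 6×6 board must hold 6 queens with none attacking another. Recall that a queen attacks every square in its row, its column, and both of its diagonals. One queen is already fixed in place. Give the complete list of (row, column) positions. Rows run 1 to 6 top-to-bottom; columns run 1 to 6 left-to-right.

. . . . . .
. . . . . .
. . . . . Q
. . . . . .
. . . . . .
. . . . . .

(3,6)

Row 1: attacked by (3,6)→{4,6}. Safe: 1, 2, 3, 5. Place at column 2.
Row 2: attacked by (1,2)→{1,2,3}; (3,6)→{5,6}. Safe: 4. Place at column 4.
Row 4: attacked by (1,2)→{2,5}; (2,4)→{2,4,6}; (3,6)→{5,6}. Safe: 1, 3. Place at column 1.
Row 5: attacked by (1,2)→{2,6}; (2,4)→{1,4}; (3,6)→{4,6}; (4,1)→{1,2}. Safe: 3, 5. Place at column 3.
Row 6: attacked by (1,2)→{2}; (2,4)→{4}; (3,6)→{3,6}; (4,1)→{1,3}; (5,3)→{2,3,4}. Safe: 5. Place at column 5.
Columns [2, 4, 6, 1, 3, 5], r−c [-1, -2, -3, 3, 2, 1], r+c [3, 6, 9, 5, 8, 11] are all distinct, so no two queens attack.

(1,2) (2,4) (3,6) (4,1) (5,3) (6,5)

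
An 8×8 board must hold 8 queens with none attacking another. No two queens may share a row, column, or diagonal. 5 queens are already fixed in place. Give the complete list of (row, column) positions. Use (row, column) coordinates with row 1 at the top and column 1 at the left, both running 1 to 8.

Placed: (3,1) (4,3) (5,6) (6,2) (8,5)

(1,8) (2,4) (3,1) (4,3) (5,6) (6,2) (7,7) (8,5)

Row 1: attacked by (3,1)→{1,3}; (4,3)→{3,6}; (5,6)→{2,6}; (6,2)→{2,7}; (8,5)→{5}. Safe: 4, 8. Place at column 8.
Row 2: attacked by (1,8)→{7,8}; (3,1)→{1,2}; (4,3)→{1,3,5}; (5,6)→{3,6}; (6,2)→{2,6}; (8,5)→{5}. Safe: 4. Place at column 4.
Row 7: attacked by (1,8)→{2,8}; (2,4)→{4}; (3,1)→{1,5}; (4,3)→{3,6}; (5,6)→{4,6,8}; (6,2)→{1,2,3}; (8,5)→{4,5,6}. Safe: 7. Place at column 7.
Columns [8, 4, 1, 3, 6, 2, 7, 5], r−c [-7, -2, 2, 1, -1, 4, 0, 3], r+c [9, 6, 4, 7, 11, 8, 14, 13] are all distinct, so no two queens attack.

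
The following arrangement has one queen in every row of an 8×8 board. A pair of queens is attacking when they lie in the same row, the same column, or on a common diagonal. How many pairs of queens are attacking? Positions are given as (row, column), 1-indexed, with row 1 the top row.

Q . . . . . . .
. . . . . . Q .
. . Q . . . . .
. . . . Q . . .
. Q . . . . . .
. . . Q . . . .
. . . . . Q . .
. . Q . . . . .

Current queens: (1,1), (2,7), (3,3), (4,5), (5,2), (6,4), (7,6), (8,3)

Same column: (3,3)–(8,3) (column 3).
Same diagonal: (1,1)–(3,3) (|1−3| = |1−3| = 2); (2,7)–(4,5) (|2−4| = |7−5| = 2).
Total attacking pairs: 3.

3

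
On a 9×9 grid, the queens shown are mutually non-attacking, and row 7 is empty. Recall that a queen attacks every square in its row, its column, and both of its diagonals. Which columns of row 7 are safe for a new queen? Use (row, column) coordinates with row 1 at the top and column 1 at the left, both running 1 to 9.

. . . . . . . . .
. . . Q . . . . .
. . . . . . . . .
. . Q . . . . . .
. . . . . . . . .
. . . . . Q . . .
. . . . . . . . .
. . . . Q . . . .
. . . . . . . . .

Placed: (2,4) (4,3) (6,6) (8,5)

(2,4) attacks row 7 at column 4 and diagonals 9.
(4,3) attacks row 7 at column 3 and diagonals 6.
(6,6) attacks row 7 at column 6 and diagonals 5, 7.
(8,5) attacks row 7 at column 5 and diagonals 4, 6.
Attacked columns: {3, 4, 5, 6, 7, 9}. Safe: {1, 2, 8}.

columns 1, 2, 8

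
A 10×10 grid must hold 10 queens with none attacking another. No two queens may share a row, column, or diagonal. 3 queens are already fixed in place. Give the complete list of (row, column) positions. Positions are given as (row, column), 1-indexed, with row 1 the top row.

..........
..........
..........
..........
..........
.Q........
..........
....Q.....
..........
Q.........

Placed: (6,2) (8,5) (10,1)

(1,4) (2,10) (3,3) (4,6) (5,9) (6,2) (7,8) (8,5) (9,7) (10,1)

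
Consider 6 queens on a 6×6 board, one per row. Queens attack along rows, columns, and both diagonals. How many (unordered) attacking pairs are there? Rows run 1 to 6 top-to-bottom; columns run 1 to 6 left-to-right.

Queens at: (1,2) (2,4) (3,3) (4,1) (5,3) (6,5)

Same column: (3,3)–(5,3) (column 3).
Same diagonal: (2,4)–(3,3) (|2−3| = |4−3| = 1).
Total attacking pairs: 2.

2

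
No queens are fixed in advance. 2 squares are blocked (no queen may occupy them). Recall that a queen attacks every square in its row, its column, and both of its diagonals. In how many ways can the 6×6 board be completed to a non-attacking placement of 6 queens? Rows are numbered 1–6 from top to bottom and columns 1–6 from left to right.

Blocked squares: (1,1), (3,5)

Branch on row 1: col 2 → 1; col 3 → 1; col 4 → 0; col 5 → 1; col 6 → 0.
Sum: 1 + 1 + 0 + 1 + 0 = 3.

3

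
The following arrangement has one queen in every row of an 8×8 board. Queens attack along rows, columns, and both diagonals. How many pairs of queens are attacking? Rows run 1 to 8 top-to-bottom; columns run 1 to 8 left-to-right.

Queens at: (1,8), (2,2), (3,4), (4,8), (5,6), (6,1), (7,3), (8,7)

Same column: (1,8)–(4,8) (column 8).
Same diagonal: (3,4)–(5,6) (|3−5| = |4−6| = 2); (3,4)–(6,1) (|3−6| = |4−1| = 3).
Total attacking pairs: 3.

3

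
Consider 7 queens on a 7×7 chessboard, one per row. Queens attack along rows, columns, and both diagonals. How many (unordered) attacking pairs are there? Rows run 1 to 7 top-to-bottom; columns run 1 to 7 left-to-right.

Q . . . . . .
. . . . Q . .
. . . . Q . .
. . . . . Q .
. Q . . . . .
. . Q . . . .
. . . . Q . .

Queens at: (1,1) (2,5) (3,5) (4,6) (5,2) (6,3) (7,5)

Same column: (2,5)–(3,5) (column 5); (2,5)–(7,5) (column 5); (3,5)–(7,5) (column 5).
Same diagonal: (2,5)–(5,2) (|2−5| = |5−2| = 3); (3,5)–(4,6) (|3−4| = |5−6| = 1); (5,2)–(6,3) (|5−6| = |2−3| = 1).
Total attacking pairs: 6.

6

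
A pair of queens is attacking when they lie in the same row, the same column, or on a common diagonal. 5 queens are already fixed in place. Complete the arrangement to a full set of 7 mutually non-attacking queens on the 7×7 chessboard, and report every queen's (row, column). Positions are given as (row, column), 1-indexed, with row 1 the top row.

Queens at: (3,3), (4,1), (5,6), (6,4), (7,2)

(1,7) (2,5) (3,3) (4,1) (5,6) (6,4) (7,2)

Row 1: attacked by (3,3)→{1,3,5}; (4,1)→{1,4}; (5,6)→{2,6}; (6,4)→{4}; (7,2)→{2}. Safe: 7. Place at column 7.
Row 2: attacked by (1,7)→{6,7}; (3,3)→{2,3,4}; (4,1)→{1,3}; (5,6)→{3,6}; (6,4)→{4}; (7,2)→{2,7}. Safe: 5. Place at column 5.
Columns [7, 5, 3, 1, 6, 4, 2], r−c [-6, -3, 0, 3, -1, 2, 5], r+c [8, 7, 6, 5, 11, 10, 9] are all distinct, so no two queens attack.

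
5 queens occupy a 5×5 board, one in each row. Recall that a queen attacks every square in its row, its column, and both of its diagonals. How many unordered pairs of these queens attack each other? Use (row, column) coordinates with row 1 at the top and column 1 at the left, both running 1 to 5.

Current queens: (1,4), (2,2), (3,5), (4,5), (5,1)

1

Same column: (3,5)–(4,5) (column 5).
Total attacking pairs: 1.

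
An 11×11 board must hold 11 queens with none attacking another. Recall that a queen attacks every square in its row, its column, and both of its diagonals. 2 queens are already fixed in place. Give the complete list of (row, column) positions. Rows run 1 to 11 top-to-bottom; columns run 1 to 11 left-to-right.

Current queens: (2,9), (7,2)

(1,6) (2,9) (3,5) (4,1) (5,11) (6,7) (7,2) (8,4) (9,8) (10,10) (11,3)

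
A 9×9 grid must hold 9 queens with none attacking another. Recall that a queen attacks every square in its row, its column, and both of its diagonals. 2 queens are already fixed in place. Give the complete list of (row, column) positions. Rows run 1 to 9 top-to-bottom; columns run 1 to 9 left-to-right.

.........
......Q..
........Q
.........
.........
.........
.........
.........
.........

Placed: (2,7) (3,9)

(1,2) (2,7) (3,9) (4,6) (5,3) (6,1) (7,4) (8,8) (9,5)

Row 1: attacked by (2,7)→{6,7,8}; (3,9)→{7,9}. Safe: 1, 2, 3, 4, 5. Place at column 2.
Row 4: attacked by (1,2)→{2,5}; (2,7)→{5,7,9}; (3,9)→{8,9}. Safe: 1, 3, 4, 6. Place at column 6.
Row 5: attacked by (1,2)→{2,6}; (2,7)→{4,7}; (3,9)→{7,9}; (4,6)→{5,6,7}. Safe: 1, 3, 8. Place at column 3.
Row 6: attacked by (1,2)→{2,7}; (2,7)→{3,7}; (3,9)→{6,9}; (4,6)→{4,6,8}; (5,3)→{2,3,4}. Safe: 1, 5. Place at column 1.
Row 7: attacked by (1,2)→{2,8}; (2,7)→{2,7}; (3,9)→{5,9}; (4,6)→{3,6,9}; (5,3)→{1,3,5}; (6,1)→{1,2}. Safe: 4. Place at column 4.
Row 8: attacked by (1,2)→{2,9}; (2,7)→{1,7}; (3,9)→{4,9}; (4,6)→{2,6}; (5,3)→{3,6}; (6,1)→{1,3}; (7,4)→{3,4,5}. Safe: 8. Place at column 8.
Row 9: attacked by (1,2)→{2}; (2,7)→{7}; (3,9)→{3,9}; (4,6)→{1,6}; (5,3)→{3,7}; (6,1)→{1,4}; (7,4)→{2,4,6}; (8,8)→{7,8,9}. Safe: 5. Place at column 5.
Columns [2, 7, 9, 6, 3, 1, 4, 8, 5], r−c [-1, -5, -6, -2, 2, 5, 3, 0, 4], r+c [3, 9, 12, 10, 8, 7, 11, 16, 14] are all distinct, so no two queens attack.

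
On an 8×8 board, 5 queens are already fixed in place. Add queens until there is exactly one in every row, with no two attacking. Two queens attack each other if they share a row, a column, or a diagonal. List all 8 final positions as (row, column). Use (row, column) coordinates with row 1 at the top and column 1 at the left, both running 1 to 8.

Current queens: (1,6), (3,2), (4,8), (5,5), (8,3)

Row 2: attacked by (1,6)→{5,6,7}; (3,2)→{1,2,3}; (4,8)→{6,8}; (5,5)→{2,5,8}; (8,3)→{3}. Safe: 4. Place at column 4.
Row 6: attacked by (1,6)→{1,6}; (2,4)→{4,8}; (3,2)→{2,5}; (4,8)→{6,8}; (5,5)→{4,5,6}; (8,3)→{1,3,5}. Safe: 7. Place at column 7.
Row 7: attacked by (1,6)→{6}; (2,4)→{4}; (3,2)→{2,6}; (4,8)→{5,8}; (5,5)→{3,5,7}; (6,7)→{6,7,8}; (8,3)→{2,3,4}. Safe: 1. Place at column 1.
Columns [6, 4, 2, 8, 5, 7, 1, 3], r−c [-5, -2, 1, -4, 0, -1, 6, 5], r+c [7, 6, 5, 12, 10, 13, 8, 11] are all distinct, so no two queens attack.

(1,6) (2,4) (3,2) (4,8) (5,5) (6,7) (7,1) (8,3)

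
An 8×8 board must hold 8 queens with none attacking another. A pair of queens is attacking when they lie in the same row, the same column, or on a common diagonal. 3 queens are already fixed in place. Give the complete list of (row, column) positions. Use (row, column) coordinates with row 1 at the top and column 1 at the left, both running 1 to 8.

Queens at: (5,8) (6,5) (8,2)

(1,3) (2,6) (3,4) (4,1) (5,8) (6,5) (7,7) (8,2)

Row 1: attacked by (5,8)→{4,8}; (6,5)→{5}; (8,2)→{2}. Safe: 1, 3, 6, 7. Place at column 3.
Row 2: attacked by (1,3)→{2,3,4}; (5,8)→{5,8}; (6,5)→{1,5}; (8,2)→{2,8}. Safe: 6, 7. Place at column 6.
Row 3: attacked by (1,3)→{1,3,5}; (2,6)→{5,6,7}; (5,8)→{6,8}; (6,5)→{2,5,8}; (8,2)→{2,7}. Safe: 4. Place at column 4.
Row 4: attacked by (1,3)→{3,6}; (2,6)→{4,6,8}; (3,4)→{3,4,5}; (5,8)→{7,8}; (6,5)→{3,5,7}; (8,2)→{2,6}. Safe: 1. Place at column 1.
Row 7: attacked by (1,3)→{3}; (2,6)→{1,6}; (3,4)→{4,8}; (4,1)→{1,4}; (5,8)→{6,8}; (6,5)→{4,5,6}; (8,2)→{1,2,3}. Safe: 7. Place at column 7.
Columns [3, 6, 4, 1, 8, 5, 7, 2], r−c [-2, -4, -1, 3, -3, 1, 0, 6], r+c [4, 8, 7, 5, 13, 11, 14, 10] are all distinct, so no two queens attack.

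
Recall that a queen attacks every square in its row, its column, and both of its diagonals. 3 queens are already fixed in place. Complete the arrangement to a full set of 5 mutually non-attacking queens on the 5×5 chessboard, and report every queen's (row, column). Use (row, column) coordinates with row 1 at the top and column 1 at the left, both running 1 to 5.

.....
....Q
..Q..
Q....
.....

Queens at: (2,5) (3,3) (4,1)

Row 1: attacked by (2,5)→{4,5}; (3,3)→{1,3,5}; (4,1)→{1,4}. Safe: 2. Place at column 2.
Row 5: attacked by (1,2)→{2}; (2,5)→{2,5}; (3,3)→{1,3,5}; (4,1)→{1,2}. Safe: 4. Place at column 4.
Columns [2, 5, 3, 1, 4], r−c [-1, -3, 0, 3, 1], r+c [3, 7, 6, 5, 9] are all distinct, so no two queens attack.

(1,2) (2,5) (3,3) (4,1) (5,4)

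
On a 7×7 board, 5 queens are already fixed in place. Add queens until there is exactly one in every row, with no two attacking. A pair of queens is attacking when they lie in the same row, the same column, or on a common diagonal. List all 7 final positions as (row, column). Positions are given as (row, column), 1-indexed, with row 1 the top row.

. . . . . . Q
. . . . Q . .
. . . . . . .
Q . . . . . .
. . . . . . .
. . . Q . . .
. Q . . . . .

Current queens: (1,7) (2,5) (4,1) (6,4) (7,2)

(1,7) (2,5) (3,3) (4,1) (5,6) (6,4) (7,2)

Row 3: attacked by (1,7)→{5,7}; (2,5)→{4,5,6}; (4,1)→{1,2}; (6,4)→{1,4,7}; (7,2)→{2,6}. Safe: 3. Place at column 3.
Row 5: attacked by (1,7)→{3,7}; (2,5)→{2,5}; (3,3)→{1,3,5}; (4,1)→{1,2}; (6,4)→{3,4,5}; (7,2)→{2,4}. Safe: 6. Place at column 6.
Columns [7, 5, 3, 1, 6, 4, 2], r−c [-6, -3, 0, 3, -1, 2, 5], r+c [8, 7, 6, 5, 11, 10, 9] are all distinct, so no two queens attack.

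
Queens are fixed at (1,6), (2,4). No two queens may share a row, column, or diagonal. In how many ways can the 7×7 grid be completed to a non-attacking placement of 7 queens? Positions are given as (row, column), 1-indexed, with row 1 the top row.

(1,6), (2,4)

Branch on row 3: col 1 → 0; col 2 → 1; col 7 → 1.
Sum: 0 + 1 + 1 = 2.

2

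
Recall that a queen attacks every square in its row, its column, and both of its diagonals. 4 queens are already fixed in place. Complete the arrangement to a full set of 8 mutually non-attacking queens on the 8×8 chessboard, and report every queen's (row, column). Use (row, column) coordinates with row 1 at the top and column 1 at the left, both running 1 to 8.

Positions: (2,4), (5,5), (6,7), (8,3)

(1,6) (2,4) (3,2) (4,8) (5,5) (6,7) (7,1) (8,3)

Row 1: attacked by (2,4)→{3,4,5}; (5,5)→{1,5}; (6,7)→{2,7}; (8,3)→{3}. Safe: 6, 8. Place at column 6.
Row 3: attacked by (1,6)→{4,6,8}; (2,4)→{3,4,5}; (5,5)→{3,5,7}; (6,7)→{4,7}; (8,3)→{3,8}. Safe: 1, 2. Place at column 2.
Row 4: attacked by (1,6)→{3,6}; (2,4)→{2,4,6}; (3,2)→{1,2,3}; (5,5)→{4,5,6}; (6,7)→{5,7}; (8,3)→{3,7}. Safe: 8. Place at column 8.
Row 7: attacked by (1,6)→{6}; (2,4)→{4}; (3,2)→{2,6}; (4,8)→{5,8}; (5,5)→{3,5,7}; (6,7)→{6,7,8}; (8,3)→{2,3,4}. Safe: 1. Place at column 1.
Columns [6, 4, 2, 8, 5, 7, 1, 3], r−c [-5, -2, 1, -4, 0, -1, 6, 5], r+c [7, 6, 5, 12, 10, 13, 8, 11] are all distinct, so no two queens attack.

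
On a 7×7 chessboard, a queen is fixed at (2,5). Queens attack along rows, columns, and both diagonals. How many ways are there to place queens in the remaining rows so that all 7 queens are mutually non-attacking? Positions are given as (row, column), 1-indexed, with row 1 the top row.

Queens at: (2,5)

Branch on row 1: col 1 → 1; col 2 → 3; col 3 → 1; col 7 → 1.
Sum: 1 + 3 + 1 + 1 = 6.

6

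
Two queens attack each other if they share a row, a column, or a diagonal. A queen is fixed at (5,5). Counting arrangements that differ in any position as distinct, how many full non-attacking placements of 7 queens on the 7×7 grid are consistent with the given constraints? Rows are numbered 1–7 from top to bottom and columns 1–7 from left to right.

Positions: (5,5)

6

Branch on row 1: col 2 → 1; col 3 → 2; col 4 → 1; col 6 → 1; col 7 → 1.
Sum: 1 + 2 + 1 + 1 + 1 = 6.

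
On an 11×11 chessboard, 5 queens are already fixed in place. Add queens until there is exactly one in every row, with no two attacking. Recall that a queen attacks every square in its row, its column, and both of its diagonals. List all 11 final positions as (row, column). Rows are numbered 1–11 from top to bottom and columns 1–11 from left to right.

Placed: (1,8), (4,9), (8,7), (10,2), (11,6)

(1,8) (2,3) (3,1) (4,9) (5,5) (6,10) (7,4) (8,7) (9,11) (10,2) (11,6)

Row 2: attacked by (1,8)→{7,8,9}; (4,9)→{7,9,11}; (8,7)→{1,7}; (10,2)→{2,10}; (11,6)→{6}. Safe: 3, 4, 5. Place at column 3.
Row 3: attacked by (1,8)→{6,8,10}; (2,3)→{2,3,4}; (4,9)→{8,9,10}; (8,7)→{2,7}; (10,2)→{2,9}; (11,6)→{6}. Safe: 1, 5, 11. Place at column 1.
Row 5: attacked by (1,8)→{4,8}; (2,3)→{3,6}; (3,1)→{1,3}; (4,9)→{8,9,10}; (8,7)→{4,7,10}; (10,2)→{2,7}; (11,6)→{6}. Safe: 5, 11. Place at column 5.
Row 6: attacked by (1,8)→{3,8}; (2,3)→{3,7}; (3,1)→{1,4}; (4,9)→{7,9,11}; (5,5)→{4,5,6}; (8,7)→{5,7,9}; (10,2)→{2,6}; (11,6)→{1,6,11}. Safe: 10. Place at column 10.
Row 7: attacked by (1,8)→{2,8}; (2,3)→{3,8}; (3,1)→{1,5}; (4,9)→{6,9}; (5,5)→{3,5,7}; (6,10)→{9,10,11}; (8,7)→{6,7,8}; (10,2)→{2,5}; (11,6)→{2,6,10}. Safe: 4. Place at column 4.
Row 9: attacked by (1,8)→{8}; (2,3)→{3,10}; (3,1)→{1,7}; (4,9)→{4,9}; (5,5)→{1,5,9}; (6,10)→{7,10}; (7,4)→{2,4,6}; (8,7)→{6,7,8}; (10,2)→{1,2,3}; (11,6)→{4,6,8}. Safe: 11. Place at column 11.
Columns [8, 3, 1, 9, 5, 10, 4, 7, 11, 2, 6], r−c [-7, -1, 2, -5, 0, -4, 3, 1, -2, 8, 5], r+c [9, 5, 4, 13, 10, 16, 11, 15, 20, 12, 17] are all distinct, so no two queens attack.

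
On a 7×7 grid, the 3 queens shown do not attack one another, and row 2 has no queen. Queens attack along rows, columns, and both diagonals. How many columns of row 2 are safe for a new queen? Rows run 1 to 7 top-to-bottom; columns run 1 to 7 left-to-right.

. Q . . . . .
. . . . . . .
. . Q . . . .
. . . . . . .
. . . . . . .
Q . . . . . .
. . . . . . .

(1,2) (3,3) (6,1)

(1,2) attacks row 2 at column 2 and diagonals 1, 3.
(3,3) attacks row 2 at column 3 and diagonals 2, 4.
(6,1) attacks row 2 at column 1 and diagonals 5.
Attacked columns: {1, 2, 3, 4, 5}. Safe: {6, 7}.

2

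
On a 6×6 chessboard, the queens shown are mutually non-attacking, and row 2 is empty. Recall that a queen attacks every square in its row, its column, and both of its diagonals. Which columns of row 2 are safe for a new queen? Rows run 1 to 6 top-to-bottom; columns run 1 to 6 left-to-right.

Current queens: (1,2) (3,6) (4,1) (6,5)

(1,2) attacks row 2 at column 2 and diagonals 1, 3.
(3,6) attacks row 2 at column 6 and diagonals 5.
(4,1) attacks row 2 at column 1 and diagonals 3.
(6,5) attacks row 2 at column 5 and diagonals 1.
Attacked columns: {1, 2, 3, 5, 6}. Safe: {4}.

columns 4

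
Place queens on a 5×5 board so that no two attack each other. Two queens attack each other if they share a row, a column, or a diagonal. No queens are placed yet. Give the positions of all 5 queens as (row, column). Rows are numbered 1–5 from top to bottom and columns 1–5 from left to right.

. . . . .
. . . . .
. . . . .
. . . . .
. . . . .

(1,5) (2,3) (3,1) (4,4) (5,2)

Row 1: Safe: 1, 2, 3, 4, 5. Place at column 5.
Row 2: attacked by (1,5)→{4,5}. Safe: 1, 2, 3. Place at column 3.
Row 3: attacked by (1,5)→{3,5}; (2,3)→{2,3,4}. Safe: 1. Place at column 1.
Row 4: attacked by (1,5)→{2,5}; (2,3)→{1,3,5}; (3,1)→{1,2}. Safe: 4. Place at column 4.
Row 5: attacked by (1,5)→{1,5}; (2,3)→{3}; (3,1)→{1,3}; (4,4)→{3,4,5}. Safe: 2. Place at column 2.
Columns [5, 3, 1, 4, 2], r−c [-4, -1, 2, 0, 3], r+c [6, 5, 4, 8, 7] are all distinct, so no two queens attack.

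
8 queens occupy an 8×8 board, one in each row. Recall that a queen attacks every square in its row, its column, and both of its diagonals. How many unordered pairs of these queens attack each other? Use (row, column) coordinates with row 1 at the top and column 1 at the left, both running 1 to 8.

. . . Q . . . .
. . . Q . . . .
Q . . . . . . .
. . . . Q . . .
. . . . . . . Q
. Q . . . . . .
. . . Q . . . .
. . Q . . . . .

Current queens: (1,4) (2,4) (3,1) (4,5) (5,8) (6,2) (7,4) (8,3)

5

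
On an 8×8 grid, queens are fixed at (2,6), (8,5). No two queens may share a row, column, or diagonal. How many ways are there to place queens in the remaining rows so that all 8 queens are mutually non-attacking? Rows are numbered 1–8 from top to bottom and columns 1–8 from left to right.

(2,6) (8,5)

Branch on row 1: col 1 → 1; col 2 → 2; col 3 → 2; col 4 → 1; col 8 → 0.
Sum: 1 + 2 + 2 + 1 + 0 = 6.

6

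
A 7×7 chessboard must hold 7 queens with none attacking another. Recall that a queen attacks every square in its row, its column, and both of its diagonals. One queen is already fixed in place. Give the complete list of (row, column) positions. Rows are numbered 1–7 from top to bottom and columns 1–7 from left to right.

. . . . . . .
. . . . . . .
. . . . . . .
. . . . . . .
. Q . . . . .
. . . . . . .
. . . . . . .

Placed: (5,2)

Row 1: attacked by (5,2)→{2,6}. Safe: 1, 3, 4, 5, 7. Place at column 1.
Row 2: attacked by (1,1)→{1,2}; (5,2)→{2,5}. Safe: 3, 4, 6, 7. Place at column 3.
Row 3: attacked by (1,1)→{1,3}; (2,3)→{2,3,4}; (5,2)→{2,4}. Safe: 5, 6, 7. Place at column 5.
Row 4: attacked by (1,1)→{1,4}; (2,3)→{1,3,5}; (3,5)→{4,5,6}; (5,2)→{1,2,3}. Safe: 7. Place at column 7.
Row 6: attacked by (1,1)→{1,6}; (2,3)→{3,7}; (3,5)→{2,5}; (4,7)→{5,7}; (5,2)→{1,2,3}. Safe: 4. Place at column 4.
Row 7: attacked by (1,1)→{1,7}; (2,3)→{3}; (3,5)→{1,5}; (4,7)→{4,7}; (5,2)→{2,4}; (6,4)→{3,4,5}. Safe: 6. Place at column 6.
Columns [1, 3, 5, 7, 2, 4, 6], r−c [0, -1, -2, -3, 3, 2, 1], r+c [2, 5, 8, 11, 7, 10, 13] are all distinct, so no two queens attack.

(1,1) (2,3) (3,5) (4,7) (5,2) (6,4) (7,6)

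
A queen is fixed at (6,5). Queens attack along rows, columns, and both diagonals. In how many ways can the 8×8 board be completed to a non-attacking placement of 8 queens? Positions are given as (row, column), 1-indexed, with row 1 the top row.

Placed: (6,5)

12

Branch on row 1: col 1 → 0; col 2 → 2; col 3 → 2; col 4 → 1; col 6 → 3; col 7 → 2; col 8 → 2.
Sum: 0 + 2 + 2 + 1 + 3 + 2 + 2 = 12.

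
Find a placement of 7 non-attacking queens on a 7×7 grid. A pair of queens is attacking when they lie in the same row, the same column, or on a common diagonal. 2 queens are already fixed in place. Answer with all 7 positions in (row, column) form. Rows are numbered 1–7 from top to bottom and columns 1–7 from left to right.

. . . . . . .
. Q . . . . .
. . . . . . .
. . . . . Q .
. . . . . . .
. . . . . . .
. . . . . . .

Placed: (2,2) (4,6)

(1,7) (2,2) (3,4) (4,6) (5,1) (6,3) (7,5)

Row 1: attacked by (2,2)→{1,2,3}; (4,6)→{3,6}. Safe: 4, 5, 7. Place at column 7.
Row 3: attacked by (1,7)→{5,7}; (2,2)→{1,2,3}; (4,6)→{5,6,7}. Safe: 4. Place at column 4.
Row 5: attacked by (1,7)→{3,7}; (2,2)→{2,5}; (3,4)→{2,4,6}; (4,6)→{5,6,7}. Safe: 1. Place at column 1.
Row 6: attacked by (1,7)→{2,7}; (2,2)→{2,6}; (3,4)→{1,4,7}; (4,6)→{4,6}; (5,1)→{1,2}. Safe: 3, 5. Place at column 3.
Row 7: attacked by (1,7)→{1,7}; (2,2)→{2,7}; (3,4)→{4}; (4,6)→{3,6}; (5,1)→{1,3}; (6,3)→{2,3,4}. Safe: 5. Place at column 5.
Columns [7, 2, 4, 6, 1, 3, 5], r−c [-6, 0, -1, -2, 4, 3, 2], r+c [8, 4, 7, 10, 6, 9, 12] are all distinct, so no two queens attack.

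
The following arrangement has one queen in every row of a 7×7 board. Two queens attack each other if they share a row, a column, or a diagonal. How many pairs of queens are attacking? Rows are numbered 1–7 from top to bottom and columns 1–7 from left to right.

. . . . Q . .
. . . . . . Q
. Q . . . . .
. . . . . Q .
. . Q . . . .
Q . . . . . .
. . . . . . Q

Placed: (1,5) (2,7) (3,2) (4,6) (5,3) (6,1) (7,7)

Same column: (2,7)–(7,7) (column 7).
Total attacking pairs: 1.

1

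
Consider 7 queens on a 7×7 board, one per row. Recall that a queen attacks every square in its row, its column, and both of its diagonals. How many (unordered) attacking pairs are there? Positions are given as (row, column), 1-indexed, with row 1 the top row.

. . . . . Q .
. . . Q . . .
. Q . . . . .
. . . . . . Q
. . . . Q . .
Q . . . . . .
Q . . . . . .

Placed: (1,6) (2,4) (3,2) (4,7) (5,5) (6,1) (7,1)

2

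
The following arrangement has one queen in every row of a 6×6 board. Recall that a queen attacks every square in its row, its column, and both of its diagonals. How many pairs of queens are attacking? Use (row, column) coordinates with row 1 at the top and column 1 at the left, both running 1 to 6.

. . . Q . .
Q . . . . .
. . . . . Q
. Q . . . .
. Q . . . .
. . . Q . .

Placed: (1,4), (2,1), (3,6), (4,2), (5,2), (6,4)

4

Same column: (1,4)–(6,4) (column 4); (4,2)–(5,2) (column 2).
Same diagonal: (1,4)–(3,6) (|1−3| = |4−6| = 2); (4,2)–(6,4) (|4−6| = |2−4| = 2).
Total attacking pairs: 4.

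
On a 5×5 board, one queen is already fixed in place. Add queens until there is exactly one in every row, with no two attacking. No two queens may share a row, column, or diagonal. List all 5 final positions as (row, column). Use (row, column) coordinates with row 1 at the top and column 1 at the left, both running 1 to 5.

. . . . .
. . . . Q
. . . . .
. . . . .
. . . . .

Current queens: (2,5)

Row 1: attacked by (2,5)→{4,5}. Safe: 1, 2, 3. Place at column 3.
Row 3: attacked by (1,3)→{1,3,5}; (2,5)→{4,5}. Safe: 2. Place at column 2.
Row 4: attacked by (1,3)→{3}; (2,5)→{3,5}; (3,2)→{1,2,3}. Safe: 4. Place at column 4.
Row 5: attacked by (1,3)→{3}; (2,5)→{2,5}; (3,2)→{2,4}; (4,4)→{3,4,5}. Safe: 1. Place at column 1.
Columns [3, 5, 2, 4, 1], r−c [-2, -3, 1, 0, 4], r+c [4, 7, 5, 8, 6] are all distinct, so no two queens attack.

(1,3) (2,5) (3,2) (4,4) (5,1)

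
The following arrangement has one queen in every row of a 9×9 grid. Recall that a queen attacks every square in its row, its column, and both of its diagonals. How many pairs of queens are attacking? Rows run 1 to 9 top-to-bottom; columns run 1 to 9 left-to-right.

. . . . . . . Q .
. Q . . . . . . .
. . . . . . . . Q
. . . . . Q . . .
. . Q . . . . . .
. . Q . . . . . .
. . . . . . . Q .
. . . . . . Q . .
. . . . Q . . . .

Same column: (1,8)–(7,8) (column 8); (5,3)–(6,3) (column 3).
Same diagonal: (1,8)–(6,3) (|1−6| = |8−3| = 5); (7,8)–(8,7) (|7−8| = |8−7| = 1).
Total attacking pairs: 4.

4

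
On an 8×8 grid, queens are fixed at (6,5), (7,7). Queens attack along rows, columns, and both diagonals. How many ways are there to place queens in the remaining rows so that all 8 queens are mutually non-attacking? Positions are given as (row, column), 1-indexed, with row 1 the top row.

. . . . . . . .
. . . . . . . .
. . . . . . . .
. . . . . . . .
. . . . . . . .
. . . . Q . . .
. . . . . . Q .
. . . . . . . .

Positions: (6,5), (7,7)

Branch on row 1: col 2 → 1; col 3 → 2; col 4 → 0; col 6 → 0; col 8 → 1.
Sum: 1 + 2 + 0 + 0 + 1 = 4.

4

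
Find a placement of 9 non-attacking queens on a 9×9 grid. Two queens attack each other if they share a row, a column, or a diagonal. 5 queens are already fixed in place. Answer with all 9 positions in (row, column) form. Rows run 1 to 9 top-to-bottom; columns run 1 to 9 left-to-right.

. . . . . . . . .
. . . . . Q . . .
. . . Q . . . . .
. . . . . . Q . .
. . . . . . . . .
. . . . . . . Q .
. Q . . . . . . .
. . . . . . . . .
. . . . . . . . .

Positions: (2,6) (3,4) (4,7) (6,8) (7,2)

Row 1: attacked by (2,6)→{5,6,7}; (3,4)→{2,4,6}; (4,7)→{4,7}; (6,8)→{3,8}; (7,2)→{2,8}. Safe: 1, 9. Place at column 9.
Row 5: attacked by (1,9)→{5,9}; (2,6)→{3,6,9}; (3,4)→{2,4,6}; (4,7)→{6,7,8}; (6,8)→{7,8,9}; (7,2)→{2,4}. Safe: 1. Place at column 1.
Row 8: attacked by (1,9)→{2,9}; (2,6)→{6}; (3,4)→{4,9}; (4,7)→{3,7}; (5,1)→{1,4}; (6,8)→{6,8}; (7,2)→{1,2,3}. Safe: 5. Place at column 5.
Row 9: attacked by (1,9)→{1,9}; (2,6)→{6}; (3,4)→{4}; (4,7)→{2,7}; (5,1)→{1,5}; (6,8)→{5,8}; (7,2)→{2,4}; (8,5)→{4,5,6}. Safe: 3. Place at column 3.
Columns [9, 6, 4, 7, 1, 8, 2, 5, 3], r−c [-8, -4, -1, -3, 4, -2, 5, 3, 6], r+c [10, 8, 7, 11, 6, 14, 9, 13, 12] are all distinct, so no two queens attack.

(1,9) (2,6) (3,4) (4,7) (5,1) (6,8) (7,2) (8,5) (9,3)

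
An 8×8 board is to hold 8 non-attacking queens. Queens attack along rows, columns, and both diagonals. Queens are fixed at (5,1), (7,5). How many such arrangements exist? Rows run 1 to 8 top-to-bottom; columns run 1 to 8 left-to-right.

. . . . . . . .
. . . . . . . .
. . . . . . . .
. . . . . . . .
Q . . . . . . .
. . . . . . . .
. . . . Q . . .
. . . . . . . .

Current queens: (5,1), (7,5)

3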